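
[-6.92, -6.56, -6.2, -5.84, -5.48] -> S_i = -6.92 + 0.36*i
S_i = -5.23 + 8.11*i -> [-5.23, 2.88, 10.99, 19.1, 27.21]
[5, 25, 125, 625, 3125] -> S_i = 5*5^i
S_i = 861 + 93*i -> [861, 954, 1047, 1140, 1233]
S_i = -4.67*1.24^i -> [-4.67, -5.79, -7.18, -8.9, -11.04]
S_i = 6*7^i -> [6, 42, 294, 2058, 14406]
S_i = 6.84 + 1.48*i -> [6.84, 8.32, 9.8, 11.28, 12.76]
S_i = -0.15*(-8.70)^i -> [-0.15, 1.3, -11.35, 98.78, -859.35]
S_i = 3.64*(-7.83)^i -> [3.64, -28.5, 223.16, -1747.38, 13681.96]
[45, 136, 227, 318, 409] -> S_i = 45 + 91*i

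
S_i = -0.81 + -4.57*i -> [-0.81, -5.38, -9.95, -14.52, -19.09]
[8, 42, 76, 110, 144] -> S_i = 8 + 34*i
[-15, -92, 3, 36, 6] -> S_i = Random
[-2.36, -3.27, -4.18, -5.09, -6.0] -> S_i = -2.36 + -0.91*i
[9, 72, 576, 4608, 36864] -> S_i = 9*8^i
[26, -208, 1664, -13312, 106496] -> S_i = 26*-8^i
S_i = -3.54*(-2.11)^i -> [-3.54, 7.47, -15.76, 33.25, -70.17]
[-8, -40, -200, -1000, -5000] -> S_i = -8*5^i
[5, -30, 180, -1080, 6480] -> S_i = 5*-6^i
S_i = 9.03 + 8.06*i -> [9.03, 17.09, 25.15, 33.21, 41.27]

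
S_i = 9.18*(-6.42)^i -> [9.18, -58.94, 378.37, -2429.11, 15594.91]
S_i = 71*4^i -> [71, 284, 1136, 4544, 18176]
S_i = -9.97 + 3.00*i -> [-9.97, -6.97, -3.97, -0.97, 2.03]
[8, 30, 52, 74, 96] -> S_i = 8 + 22*i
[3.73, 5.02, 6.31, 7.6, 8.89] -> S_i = 3.73 + 1.29*i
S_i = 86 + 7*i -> [86, 93, 100, 107, 114]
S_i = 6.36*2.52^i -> [6.36, 16.03, 40.39, 101.78, 256.48]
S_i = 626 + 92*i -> [626, 718, 810, 902, 994]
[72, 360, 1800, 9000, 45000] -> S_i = 72*5^i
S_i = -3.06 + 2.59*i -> [-3.06, -0.47, 2.12, 4.71, 7.3]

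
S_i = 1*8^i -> [1, 8, 64, 512, 4096]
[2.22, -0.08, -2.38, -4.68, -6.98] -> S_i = 2.22 + -2.30*i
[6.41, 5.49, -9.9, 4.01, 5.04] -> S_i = Random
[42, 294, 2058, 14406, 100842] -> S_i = 42*7^i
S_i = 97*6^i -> [97, 582, 3492, 20952, 125712]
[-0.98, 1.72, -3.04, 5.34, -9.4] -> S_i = -0.98*(-1.76)^i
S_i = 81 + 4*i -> [81, 85, 89, 93, 97]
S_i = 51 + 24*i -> [51, 75, 99, 123, 147]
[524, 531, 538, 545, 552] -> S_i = 524 + 7*i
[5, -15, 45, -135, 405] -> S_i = 5*-3^i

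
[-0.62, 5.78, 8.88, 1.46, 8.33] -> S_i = Random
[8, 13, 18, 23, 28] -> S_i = 8 + 5*i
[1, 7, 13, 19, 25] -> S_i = 1 + 6*i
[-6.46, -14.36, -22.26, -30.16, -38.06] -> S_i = -6.46 + -7.90*i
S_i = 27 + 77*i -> [27, 104, 181, 258, 335]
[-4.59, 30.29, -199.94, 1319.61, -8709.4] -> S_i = -4.59*(-6.60)^i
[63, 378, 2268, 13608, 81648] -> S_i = 63*6^i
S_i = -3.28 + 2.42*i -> [-3.28, -0.86, 1.56, 3.98, 6.4]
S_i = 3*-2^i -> [3, -6, 12, -24, 48]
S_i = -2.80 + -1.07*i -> [-2.8, -3.87, -4.94, -6.01, -7.08]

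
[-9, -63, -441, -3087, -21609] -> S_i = -9*7^i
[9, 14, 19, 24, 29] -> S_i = 9 + 5*i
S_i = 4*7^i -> [4, 28, 196, 1372, 9604]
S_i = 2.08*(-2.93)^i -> [2.08, -6.09, 17.86, -52.32, 153.3]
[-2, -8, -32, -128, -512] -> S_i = -2*4^i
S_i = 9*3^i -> [9, 27, 81, 243, 729]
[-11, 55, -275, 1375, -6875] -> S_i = -11*-5^i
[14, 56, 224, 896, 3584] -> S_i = 14*4^i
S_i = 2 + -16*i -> [2, -14, -30, -46, -62]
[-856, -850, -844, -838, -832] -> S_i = -856 + 6*i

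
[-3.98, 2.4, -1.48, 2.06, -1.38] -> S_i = Random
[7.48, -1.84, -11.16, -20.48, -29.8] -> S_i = 7.48 + -9.32*i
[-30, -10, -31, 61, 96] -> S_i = Random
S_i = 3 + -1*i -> [3, 2, 1, 0, -1]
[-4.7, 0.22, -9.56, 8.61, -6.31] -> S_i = Random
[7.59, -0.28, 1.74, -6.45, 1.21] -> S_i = Random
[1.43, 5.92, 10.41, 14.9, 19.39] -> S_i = 1.43 + 4.49*i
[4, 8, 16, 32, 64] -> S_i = 4*2^i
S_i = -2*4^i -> [-2, -8, -32, -128, -512]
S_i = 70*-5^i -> [70, -350, 1750, -8750, 43750]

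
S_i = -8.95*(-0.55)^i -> [-8.95, 4.92, -2.71, 1.49, -0.82]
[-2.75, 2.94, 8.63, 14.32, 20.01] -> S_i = -2.75 + 5.69*i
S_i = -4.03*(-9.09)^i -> [-4.03, 36.63, -332.99, 3026.89, -27514.43]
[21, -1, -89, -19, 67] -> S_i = Random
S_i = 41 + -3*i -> [41, 38, 35, 32, 29]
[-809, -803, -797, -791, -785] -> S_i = -809 + 6*i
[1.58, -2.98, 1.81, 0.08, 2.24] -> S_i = Random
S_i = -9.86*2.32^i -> [-9.86, -22.88, -53.07, -123.12, -285.65]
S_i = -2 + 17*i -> [-2, 15, 32, 49, 66]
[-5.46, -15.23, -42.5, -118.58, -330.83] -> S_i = -5.46*2.79^i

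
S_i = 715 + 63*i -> [715, 778, 841, 904, 967]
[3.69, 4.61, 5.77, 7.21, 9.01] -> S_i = 3.69*1.25^i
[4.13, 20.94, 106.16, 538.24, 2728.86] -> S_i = 4.13*5.07^i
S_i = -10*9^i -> [-10, -90, -810, -7290, -65610]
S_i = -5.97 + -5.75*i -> [-5.97, -11.72, -17.47, -23.22, -28.97]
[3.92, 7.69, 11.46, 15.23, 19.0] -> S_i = 3.92 + 3.77*i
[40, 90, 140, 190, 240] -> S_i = 40 + 50*i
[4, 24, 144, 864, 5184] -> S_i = 4*6^i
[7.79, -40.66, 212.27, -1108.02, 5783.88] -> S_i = 7.79*(-5.22)^i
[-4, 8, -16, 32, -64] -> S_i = -4*-2^i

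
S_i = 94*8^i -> [94, 752, 6016, 48128, 385024]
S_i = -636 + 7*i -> [-636, -629, -622, -615, -608]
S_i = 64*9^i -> [64, 576, 5184, 46656, 419904]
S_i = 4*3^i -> [4, 12, 36, 108, 324]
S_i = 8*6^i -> [8, 48, 288, 1728, 10368]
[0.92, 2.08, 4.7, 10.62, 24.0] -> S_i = 0.92*2.26^i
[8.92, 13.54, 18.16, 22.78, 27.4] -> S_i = 8.92 + 4.62*i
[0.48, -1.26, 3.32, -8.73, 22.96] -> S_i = 0.48*(-2.63)^i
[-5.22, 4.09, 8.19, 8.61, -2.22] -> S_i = Random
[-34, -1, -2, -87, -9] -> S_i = Random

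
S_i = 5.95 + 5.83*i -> [5.95, 11.78, 17.61, 23.44, 29.27]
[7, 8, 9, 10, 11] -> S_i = 7 + 1*i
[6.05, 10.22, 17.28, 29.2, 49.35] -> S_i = 6.05*1.69^i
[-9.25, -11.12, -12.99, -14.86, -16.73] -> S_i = -9.25 + -1.87*i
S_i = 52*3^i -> [52, 156, 468, 1404, 4212]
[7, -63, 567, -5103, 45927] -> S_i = 7*-9^i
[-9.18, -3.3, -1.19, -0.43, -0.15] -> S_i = -9.18*0.36^i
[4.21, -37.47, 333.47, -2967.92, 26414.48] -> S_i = 4.21*(-8.90)^i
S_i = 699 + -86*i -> [699, 613, 527, 441, 355]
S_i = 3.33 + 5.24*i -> [3.33, 8.57, 13.81, 19.05, 24.29]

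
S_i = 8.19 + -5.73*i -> [8.19, 2.46, -3.27, -9.0, -14.73]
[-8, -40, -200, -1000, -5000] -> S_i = -8*5^i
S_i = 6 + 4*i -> [6, 10, 14, 18, 22]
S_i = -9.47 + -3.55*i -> [-9.47, -13.02, -16.57, -20.12, -23.67]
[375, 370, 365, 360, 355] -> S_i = 375 + -5*i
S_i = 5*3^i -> [5, 15, 45, 135, 405]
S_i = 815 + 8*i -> [815, 823, 831, 839, 847]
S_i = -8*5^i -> [-8, -40, -200, -1000, -5000]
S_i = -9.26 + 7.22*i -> [-9.26, -2.04, 5.18, 12.4, 19.62]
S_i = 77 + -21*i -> [77, 56, 35, 14, -7]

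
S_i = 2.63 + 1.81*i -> [2.63, 4.44, 6.25, 8.06, 9.87]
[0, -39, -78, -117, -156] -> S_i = 0 + -39*i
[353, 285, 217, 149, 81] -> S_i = 353 + -68*i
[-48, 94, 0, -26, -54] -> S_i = Random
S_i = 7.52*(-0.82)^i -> [7.52, -6.17, 5.06, -4.15, 3.4]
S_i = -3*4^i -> [-3, -12, -48, -192, -768]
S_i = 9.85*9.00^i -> [9.85, 88.65, 797.85, 7180.65, 64625.85]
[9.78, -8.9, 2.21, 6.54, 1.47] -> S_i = Random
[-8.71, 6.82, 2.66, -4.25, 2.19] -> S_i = Random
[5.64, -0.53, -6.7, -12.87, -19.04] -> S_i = 5.64 + -6.17*i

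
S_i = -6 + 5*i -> [-6, -1, 4, 9, 14]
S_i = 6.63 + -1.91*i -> [6.63, 4.72, 2.81, 0.9, -1.01]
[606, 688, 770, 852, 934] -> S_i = 606 + 82*i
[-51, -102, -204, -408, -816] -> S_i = -51*2^i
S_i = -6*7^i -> [-6, -42, -294, -2058, -14406]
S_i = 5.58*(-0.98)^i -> [5.58, -5.47, 5.36, -5.25, 5.15]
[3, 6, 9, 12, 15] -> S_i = 3 + 3*i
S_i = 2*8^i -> [2, 16, 128, 1024, 8192]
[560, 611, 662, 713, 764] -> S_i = 560 + 51*i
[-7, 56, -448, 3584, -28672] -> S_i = -7*-8^i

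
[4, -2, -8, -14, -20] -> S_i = 4 + -6*i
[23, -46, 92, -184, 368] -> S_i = 23*-2^i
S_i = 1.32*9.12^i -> [1.32, 12.04, 109.79, 1001.29, 9131.73]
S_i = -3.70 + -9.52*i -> [-3.7, -13.22, -22.74, -32.26, -41.78]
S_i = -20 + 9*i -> [-20, -11, -2, 7, 16]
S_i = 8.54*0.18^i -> [8.54, 1.54, 0.28, 0.05, 0.01]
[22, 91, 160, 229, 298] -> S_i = 22 + 69*i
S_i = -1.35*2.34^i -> [-1.35, -3.16, -7.39, -17.3, -40.48]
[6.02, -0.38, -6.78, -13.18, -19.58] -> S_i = 6.02 + -6.40*i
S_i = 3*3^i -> [3, 9, 27, 81, 243]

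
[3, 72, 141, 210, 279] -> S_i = 3 + 69*i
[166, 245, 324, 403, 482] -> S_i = 166 + 79*i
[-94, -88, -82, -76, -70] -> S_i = -94 + 6*i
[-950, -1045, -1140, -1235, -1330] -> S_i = -950 + -95*i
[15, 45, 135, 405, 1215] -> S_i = 15*3^i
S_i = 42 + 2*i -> [42, 44, 46, 48, 50]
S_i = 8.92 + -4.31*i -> [8.92, 4.61, 0.3, -4.01, -8.32]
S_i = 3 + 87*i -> [3, 90, 177, 264, 351]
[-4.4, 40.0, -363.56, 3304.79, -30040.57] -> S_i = -4.40*(-9.09)^i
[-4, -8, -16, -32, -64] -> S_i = -4*2^i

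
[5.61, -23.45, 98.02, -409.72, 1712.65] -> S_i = 5.61*(-4.18)^i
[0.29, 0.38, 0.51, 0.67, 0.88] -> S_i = 0.29*1.32^i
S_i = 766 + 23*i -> [766, 789, 812, 835, 858]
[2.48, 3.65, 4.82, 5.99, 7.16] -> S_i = 2.48 + 1.17*i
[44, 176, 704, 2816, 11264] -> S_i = 44*4^i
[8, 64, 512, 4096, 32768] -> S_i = 8*8^i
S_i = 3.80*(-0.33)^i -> [3.8, -1.25, 0.41, -0.14, 0.05]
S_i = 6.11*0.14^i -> [6.11, 0.86, 0.12, 0.02, 0.0]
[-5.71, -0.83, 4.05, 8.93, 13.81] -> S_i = -5.71 + 4.88*i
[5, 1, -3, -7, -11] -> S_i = 5 + -4*i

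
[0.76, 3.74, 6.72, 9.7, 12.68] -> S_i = 0.76 + 2.98*i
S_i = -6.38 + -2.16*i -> [-6.38, -8.54, -10.7, -12.86, -15.02]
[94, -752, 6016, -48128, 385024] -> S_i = 94*-8^i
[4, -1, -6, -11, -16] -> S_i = 4 + -5*i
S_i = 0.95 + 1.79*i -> [0.95, 2.74, 4.53, 6.32, 8.11]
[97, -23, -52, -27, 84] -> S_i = Random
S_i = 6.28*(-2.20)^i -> [6.28, -13.82, 30.4, -66.87, 147.11]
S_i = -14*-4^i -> [-14, 56, -224, 896, -3584]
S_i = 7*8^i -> [7, 56, 448, 3584, 28672]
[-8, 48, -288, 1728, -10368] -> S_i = -8*-6^i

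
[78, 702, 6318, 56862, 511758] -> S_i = 78*9^i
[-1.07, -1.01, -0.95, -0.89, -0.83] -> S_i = -1.07 + 0.06*i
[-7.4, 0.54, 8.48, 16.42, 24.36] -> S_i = -7.40 + 7.94*i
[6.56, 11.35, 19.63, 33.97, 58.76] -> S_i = 6.56*1.73^i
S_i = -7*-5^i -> [-7, 35, -175, 875, -4375]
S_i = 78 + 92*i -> [78, 170, 262, 354, 446]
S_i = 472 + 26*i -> [472, 498, 524, 550, 576]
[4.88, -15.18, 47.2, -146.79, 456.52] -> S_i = 4.88*(-3.11)^i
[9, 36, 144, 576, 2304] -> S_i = 9*4^i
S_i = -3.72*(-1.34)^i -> [-3.72, 4.98, -6.68, 8.95, -11.99]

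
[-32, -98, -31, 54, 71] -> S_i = Random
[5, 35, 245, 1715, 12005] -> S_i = 5*7^i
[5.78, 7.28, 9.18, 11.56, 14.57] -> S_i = 5.78*1.26^i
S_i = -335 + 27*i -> [-335, -308, -281, -254, -227]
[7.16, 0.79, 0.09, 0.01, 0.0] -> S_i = 7.16*0.11^i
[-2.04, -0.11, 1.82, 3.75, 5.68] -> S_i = -2.04 + 1.93*i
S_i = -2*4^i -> [-2, -8, -32, -128, -512]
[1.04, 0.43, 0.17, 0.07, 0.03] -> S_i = 1.04*0.41^i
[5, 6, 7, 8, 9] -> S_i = 5 + 1*i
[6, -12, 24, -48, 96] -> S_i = 6*-2^i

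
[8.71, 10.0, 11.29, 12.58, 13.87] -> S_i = 8.71 + 1.29*i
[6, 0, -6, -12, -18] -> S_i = 6 + -6*i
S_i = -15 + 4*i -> [-15, -11, -7, -3, 1]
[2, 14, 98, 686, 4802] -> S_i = 2*7^i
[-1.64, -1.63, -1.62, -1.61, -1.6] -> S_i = -1.64 + 0.01*i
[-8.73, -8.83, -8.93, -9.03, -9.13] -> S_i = -8.73 + -0.10*i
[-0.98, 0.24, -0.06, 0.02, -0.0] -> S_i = -0.98*(-0.25)^i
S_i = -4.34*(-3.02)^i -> [-4.34, 13.11, -39.58, 119.54, -361.01]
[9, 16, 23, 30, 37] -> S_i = 9 + 7*i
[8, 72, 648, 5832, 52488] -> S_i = 8*9^i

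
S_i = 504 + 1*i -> [504, 505, 506, 507, 508]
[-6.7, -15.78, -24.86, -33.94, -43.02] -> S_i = -6.70 + -9.08*i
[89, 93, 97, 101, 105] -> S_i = 89 + 4*i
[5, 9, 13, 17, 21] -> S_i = 5 + 4*i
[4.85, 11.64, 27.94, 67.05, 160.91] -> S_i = 4.85*2.40^i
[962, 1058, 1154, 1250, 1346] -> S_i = 962 + 96*i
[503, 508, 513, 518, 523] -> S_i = 503 + 5*i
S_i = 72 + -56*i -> [72, 16, -40, -96, -152]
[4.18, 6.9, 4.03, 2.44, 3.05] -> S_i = Random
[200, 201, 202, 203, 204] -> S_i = 200 + 1*i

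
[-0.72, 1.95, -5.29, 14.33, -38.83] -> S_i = -0.72*(-2.71)^i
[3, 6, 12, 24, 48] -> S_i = 3*2^i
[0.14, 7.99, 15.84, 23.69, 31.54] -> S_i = 0.14 + 7.85*i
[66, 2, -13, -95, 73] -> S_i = Random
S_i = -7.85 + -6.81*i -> [-7.85, -14.66, -21.47, -28.28, -35.09]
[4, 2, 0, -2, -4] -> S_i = 4 + -2*i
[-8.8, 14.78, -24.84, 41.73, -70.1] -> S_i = -8.80*(-1.68)^i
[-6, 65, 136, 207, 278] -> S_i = -6 + 71*i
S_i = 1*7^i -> [1, 7, 49, 343, 2401]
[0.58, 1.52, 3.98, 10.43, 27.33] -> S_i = 0.58*2.62^i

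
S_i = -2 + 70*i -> [-2, 68, 138, 208, 278]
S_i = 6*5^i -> [6, 30, 150, 750, 3750]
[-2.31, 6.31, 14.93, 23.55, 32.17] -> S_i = -2.31 + 8.62*i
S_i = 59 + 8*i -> [59, 67, 75, 83, 91]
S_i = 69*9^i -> [69, 621, 5589, 50301, 452709]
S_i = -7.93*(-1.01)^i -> [-7.93, 8.01, -8.09, 8.17, -8.25]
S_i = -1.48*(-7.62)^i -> [-1.48, 11.28, -85.94, 654.83, -4989.78]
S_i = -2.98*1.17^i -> [-2.98, -3.49, -4.08, -4.77, -5.58]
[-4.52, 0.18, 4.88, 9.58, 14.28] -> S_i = -4.52 + 4.70*i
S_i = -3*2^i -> [-3, -6, -12, -24, -48]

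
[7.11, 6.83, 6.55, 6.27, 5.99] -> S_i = 7.11 + -0.28*i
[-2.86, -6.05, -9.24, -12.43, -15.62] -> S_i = -2.86 + -3.19*i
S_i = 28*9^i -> [28, 252, 2268, 20412, 183708]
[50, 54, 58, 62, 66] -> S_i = 50 + 4*i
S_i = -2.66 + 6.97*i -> [-2.66, 4.31, 11.28, 18.25, 25.22]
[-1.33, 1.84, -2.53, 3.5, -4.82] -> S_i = -1.33*(-1.38)^i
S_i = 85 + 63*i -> [85, 148, 211, 274, 337]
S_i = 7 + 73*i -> [7, 80, 153, 226, 299]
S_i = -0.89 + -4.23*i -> [-0.89, -5.12, -9.35, -13.58, -17.81]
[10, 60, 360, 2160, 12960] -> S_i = 10*6^i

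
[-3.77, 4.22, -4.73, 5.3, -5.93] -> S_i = -3.77*(-1.12)^i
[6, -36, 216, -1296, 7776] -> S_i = 6*-6^i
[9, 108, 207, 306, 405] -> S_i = 9 + 99*i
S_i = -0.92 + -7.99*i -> [-0.92, -8.91, -16.9, -24.89, -32.88]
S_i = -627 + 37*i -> [-627, -590, -553, -516, -479]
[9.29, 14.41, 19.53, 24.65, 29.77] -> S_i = 9.29 + 5.12*i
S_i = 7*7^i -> [7, 49, 343, 2401, 16807]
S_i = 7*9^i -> [7, 63, 567, 5103, 45927]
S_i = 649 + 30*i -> [649, 679, 709, 739, 769]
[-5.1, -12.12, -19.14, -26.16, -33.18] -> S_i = -5.10 + -7.02*i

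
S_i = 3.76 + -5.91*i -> [3.76, -2.15, -8.06, -13.97, -19.88]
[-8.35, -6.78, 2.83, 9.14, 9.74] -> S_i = Random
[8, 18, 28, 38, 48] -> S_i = 8 + 10*i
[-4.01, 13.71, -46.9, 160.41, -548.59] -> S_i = -4.01*(-3.42)^i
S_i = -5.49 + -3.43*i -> [-5.49, -8.92, -12.35, -15.78, -19.21]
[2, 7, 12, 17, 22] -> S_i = 2 + 5*i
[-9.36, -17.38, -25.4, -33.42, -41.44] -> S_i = -9.36 + -8.02*i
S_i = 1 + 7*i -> [1, 8, 15, 22, 29]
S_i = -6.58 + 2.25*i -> [-6.58, -4.33, -2.08, 0.17, 2.42]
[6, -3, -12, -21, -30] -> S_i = 6 + -9*i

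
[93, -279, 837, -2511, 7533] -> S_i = 93*-3^i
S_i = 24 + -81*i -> [24, -57, -138, -219, -300]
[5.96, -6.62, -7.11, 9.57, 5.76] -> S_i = Random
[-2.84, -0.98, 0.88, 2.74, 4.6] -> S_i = -2.84 + 1.86*i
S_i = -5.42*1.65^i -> [-5.42, -8.94, -14.76, -24.35, -40.17]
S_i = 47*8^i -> [47, 376, 3008, 24064, 192512]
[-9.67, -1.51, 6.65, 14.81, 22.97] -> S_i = -9.67 + 8.16*i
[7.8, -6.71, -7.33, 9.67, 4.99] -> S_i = Random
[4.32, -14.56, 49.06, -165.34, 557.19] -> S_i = 4.32*(-3.37)^i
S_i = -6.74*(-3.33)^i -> [-6.74, 22.44, -74.74, 248.88, -828.78]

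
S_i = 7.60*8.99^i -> [7.6, 68.32, 614.23, 5521.95, 49642.35]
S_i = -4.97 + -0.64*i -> [-4.97, -5.61, -6.25, -6.89, -7.53]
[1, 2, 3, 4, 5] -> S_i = 1 + 1*i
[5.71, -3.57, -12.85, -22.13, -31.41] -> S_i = 5.71 + -9.28*i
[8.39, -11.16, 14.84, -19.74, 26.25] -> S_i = 8.39*(-1.33)^i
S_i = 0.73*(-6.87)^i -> [0.73, -5.02, 34.45, -236.7, 1626.11]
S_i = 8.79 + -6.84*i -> [8.79, 1.95, -4.89, -11.73, -18.57]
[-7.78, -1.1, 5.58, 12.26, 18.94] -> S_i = -7.78 + 6.68*i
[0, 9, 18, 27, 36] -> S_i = 0 + 9*i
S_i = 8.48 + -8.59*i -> [8.48, -0.11, -8.7, -17.29, -25.88]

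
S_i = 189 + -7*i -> [189, 182, 175, 168, 161]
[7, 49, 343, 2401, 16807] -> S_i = 7*7^i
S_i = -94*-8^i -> [-94, 752, -6016, 48128, -385024]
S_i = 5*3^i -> [5, 15, 45, 135, 405]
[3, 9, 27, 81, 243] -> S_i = 3*3^i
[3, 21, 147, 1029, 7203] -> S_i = 3*7^i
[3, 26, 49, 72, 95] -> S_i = 3 + 23*i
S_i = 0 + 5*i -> [0, 5, 10, 15, 20]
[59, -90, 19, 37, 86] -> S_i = Random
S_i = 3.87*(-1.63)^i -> [3.87, -6.31, 10.28, -16.76, 27.32]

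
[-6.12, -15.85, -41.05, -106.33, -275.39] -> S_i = -6.12*2.59^i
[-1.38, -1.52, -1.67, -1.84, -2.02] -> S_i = -1.38*1.10^i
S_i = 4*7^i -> [4, 28, 196, 1372, 9604]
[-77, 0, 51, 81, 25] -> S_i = Random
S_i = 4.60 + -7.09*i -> [4.6, -2.49, -9.58, -16.67, -23.76]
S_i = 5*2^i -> [5, 10, 20, 40, 80]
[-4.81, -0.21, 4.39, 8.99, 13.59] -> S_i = -4.81 + 4.60*i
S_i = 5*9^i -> [5, 45, 405, 3645, 32805]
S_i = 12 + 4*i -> [12, 16, 20, 24, 28]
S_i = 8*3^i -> [8, 24, 72, 216, 648]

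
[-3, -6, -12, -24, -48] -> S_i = -3*2^i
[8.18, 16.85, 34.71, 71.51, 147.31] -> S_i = 8.18*2.06^i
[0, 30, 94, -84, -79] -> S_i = Random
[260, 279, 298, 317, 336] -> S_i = 260 + 19*i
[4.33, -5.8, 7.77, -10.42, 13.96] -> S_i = 4.33*(-1.34)^i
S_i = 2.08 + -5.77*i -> [2.08, -3.69, -9.46, -15.23, -21.0]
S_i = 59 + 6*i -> [59, 65, 71, 77, 83]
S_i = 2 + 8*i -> [2, 10, 18, 26, 34]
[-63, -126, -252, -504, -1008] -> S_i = -63*2^i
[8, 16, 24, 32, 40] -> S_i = 8 + 8*i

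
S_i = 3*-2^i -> [3, -6, 12, -24, 48]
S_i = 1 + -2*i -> [1, -1, -3, -5, -7]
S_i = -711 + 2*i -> [-711, -709, -707, -705, -703]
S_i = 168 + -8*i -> [168, 160, 152, 144, 136]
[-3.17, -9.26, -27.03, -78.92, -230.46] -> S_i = -3.17*2.92^i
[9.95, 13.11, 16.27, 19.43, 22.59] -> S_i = 9.95 + 3.16*i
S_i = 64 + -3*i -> [64, 61, 58, 55, 52]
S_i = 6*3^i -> [6, 18, 54, 162, 486]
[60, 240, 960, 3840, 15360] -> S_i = 60*4^i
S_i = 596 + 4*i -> [596, 600, 604, 608, 612]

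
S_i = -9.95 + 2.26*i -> [-9.95, -7.69, -5.43, -3.17, -0.91]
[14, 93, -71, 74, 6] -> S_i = Random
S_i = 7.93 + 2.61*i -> [7.93, 10.54, 13.15, 15.76, 18.37]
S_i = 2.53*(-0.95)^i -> [2.53, -2.4, 2.28, -2.17, 2.06]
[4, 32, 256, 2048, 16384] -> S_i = 4*8^i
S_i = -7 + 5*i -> [-7, -2, 3, 8, 13]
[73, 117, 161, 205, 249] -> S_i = 73 + 44*i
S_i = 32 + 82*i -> [32, 114, 196, 278, 360]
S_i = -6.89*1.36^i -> [-6.89, -9.37, -12.74, -17.33, -23.57]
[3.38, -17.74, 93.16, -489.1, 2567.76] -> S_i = 3.38*(-5.25)^i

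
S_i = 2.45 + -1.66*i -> [2.45, 0.79, -0.87, -2.53, -4.19]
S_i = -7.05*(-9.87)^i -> [-7.05, 69.58, -686.79, 6778.61, -66904.87]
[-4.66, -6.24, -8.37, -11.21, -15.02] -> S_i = -4.66*1.34^i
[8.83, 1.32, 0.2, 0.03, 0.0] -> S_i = 8.83*0.15^i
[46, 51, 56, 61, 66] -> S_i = 46 + 5*i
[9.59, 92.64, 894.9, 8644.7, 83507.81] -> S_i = 9.59*9.66^i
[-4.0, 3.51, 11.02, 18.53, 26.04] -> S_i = -4.00 + 7.51*i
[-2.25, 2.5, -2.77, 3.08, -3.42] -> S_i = -2.25*(-1.11)^i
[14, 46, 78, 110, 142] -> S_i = 14 + 32*i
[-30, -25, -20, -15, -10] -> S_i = -30 + 5*i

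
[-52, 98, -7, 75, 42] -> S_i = Random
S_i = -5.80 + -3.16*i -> [-5.8, -8.96, -12.12, -15.28, -18.44]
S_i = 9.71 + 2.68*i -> [9.71, 12.39, 15.07, 17.75, 20.43]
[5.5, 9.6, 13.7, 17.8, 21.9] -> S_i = 5.50 + 4.10*i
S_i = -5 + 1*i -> [-5, -4, -3, -2, -1]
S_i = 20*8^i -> [20, 160, 1280, 10240, 81920]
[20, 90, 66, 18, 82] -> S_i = Random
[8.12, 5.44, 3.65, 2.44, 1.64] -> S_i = 8.12*0.67^i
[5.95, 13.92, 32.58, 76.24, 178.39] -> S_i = 5.95*2.34^i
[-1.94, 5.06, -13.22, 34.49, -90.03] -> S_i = -1.94*(-2.61)^i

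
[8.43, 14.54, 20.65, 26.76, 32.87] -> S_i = 8.43 + 6.11*i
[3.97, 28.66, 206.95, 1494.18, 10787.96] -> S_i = 3.97*7.22^i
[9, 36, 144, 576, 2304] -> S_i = 9*4^i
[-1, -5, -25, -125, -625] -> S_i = -1*5^i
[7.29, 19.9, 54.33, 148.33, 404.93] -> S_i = 7.29*2.73^i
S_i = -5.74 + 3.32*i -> [-5.74, -2.42, 0.9, 4.22, 7.54]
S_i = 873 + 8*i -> [873, 881, 889, 897, 905]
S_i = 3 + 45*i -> [3, 48, 93, 138, 183]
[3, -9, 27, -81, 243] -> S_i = 3*-3^i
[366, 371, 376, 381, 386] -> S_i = 366 + 5*i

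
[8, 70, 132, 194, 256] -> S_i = 8 + 62*i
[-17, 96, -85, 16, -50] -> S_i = Random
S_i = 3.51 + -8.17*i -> [3.51, -4.66, -12.83, -21.0, -29.17]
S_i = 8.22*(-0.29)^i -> [8.22, -2.38, 0.69, -0.2, 0.06]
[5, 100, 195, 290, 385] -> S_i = 5 + 95*i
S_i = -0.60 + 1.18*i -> [-0.6, 0.58, 1.76, 2.94, 4.12]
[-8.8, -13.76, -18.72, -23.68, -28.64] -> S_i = -8.80 + -4.96*i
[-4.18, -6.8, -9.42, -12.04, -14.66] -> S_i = -4.18 + -2.62*i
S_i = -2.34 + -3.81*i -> [-2.34, -6.15, -9.96, -13.77, -17.58]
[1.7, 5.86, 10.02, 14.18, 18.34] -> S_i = 1.70 + 4.16*i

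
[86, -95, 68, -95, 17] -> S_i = Random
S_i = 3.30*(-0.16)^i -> [3.3, -0.53, 0.08, -0.01, 0.0]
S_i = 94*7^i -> [94, 658, 4606, 32242, 225694]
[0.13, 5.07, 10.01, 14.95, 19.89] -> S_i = 0.13 + 4.94*i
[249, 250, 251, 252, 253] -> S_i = 249 + 1*i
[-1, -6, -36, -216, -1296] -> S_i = -1*6^i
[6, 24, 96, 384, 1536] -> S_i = 6*4^i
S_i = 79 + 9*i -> [79, 88, 97, 106, 115]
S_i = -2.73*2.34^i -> [-2.73, -6.39, -14.95, -34.98, -81.85]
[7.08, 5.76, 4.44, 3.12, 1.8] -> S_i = 7.08 + -1.32*i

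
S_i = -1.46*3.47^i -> [-1.46, -5.07, -17.58, -61.0, -211.68]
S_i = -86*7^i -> [-86, -602, -4214, -29498, -206486]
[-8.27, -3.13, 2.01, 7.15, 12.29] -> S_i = -8.27 + 5.14*i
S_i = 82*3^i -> [82, 246, 738, 2214, 6642]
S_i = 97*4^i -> [97, 388, 1552, 6208, 24832]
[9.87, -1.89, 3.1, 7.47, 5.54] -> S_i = Random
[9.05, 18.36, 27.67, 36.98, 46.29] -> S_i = 9.05 + 9.31*i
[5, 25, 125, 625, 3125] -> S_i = 5*5^i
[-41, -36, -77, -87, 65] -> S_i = Random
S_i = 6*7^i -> [6, 42, 294, 2058, 14406]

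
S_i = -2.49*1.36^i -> [-2.49, -3.39, -4.61, -6.26, -8.52]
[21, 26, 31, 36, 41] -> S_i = 21 + 5*i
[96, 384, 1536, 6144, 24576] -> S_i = 96*4^i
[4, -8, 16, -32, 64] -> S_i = 4*-2^i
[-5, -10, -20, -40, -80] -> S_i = -5*2^i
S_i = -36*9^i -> [-36, -324, -2916, -26244, -236196]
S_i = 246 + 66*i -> [246, 312, 378, 444, 510]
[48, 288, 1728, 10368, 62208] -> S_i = 48*6^i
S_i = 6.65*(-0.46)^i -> [6.65, -3.06, 1.41, -0.65, 0.3]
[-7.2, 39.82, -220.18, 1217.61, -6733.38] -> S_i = -7.20*(-5.53)^i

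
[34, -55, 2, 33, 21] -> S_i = Random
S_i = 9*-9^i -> [9, -81, 729, -6561, 59049]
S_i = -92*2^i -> [-92, -184, -368, -736, -1472]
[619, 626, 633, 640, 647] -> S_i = 619 + 7*i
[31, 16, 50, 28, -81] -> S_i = Random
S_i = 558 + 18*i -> [558, 576, 594, 612, 630]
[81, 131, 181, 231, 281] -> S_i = 81 + 50*i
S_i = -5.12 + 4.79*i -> [-5.12, -0.33, 4.46, 9.25, 14.04]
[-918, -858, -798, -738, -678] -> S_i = -918 + 60*i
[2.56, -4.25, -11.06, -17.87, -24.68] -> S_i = 2.56 + -6.81*i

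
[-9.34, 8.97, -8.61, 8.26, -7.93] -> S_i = -9.34*(-0.96)^i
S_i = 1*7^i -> [1, 7, 49, 343, 2401]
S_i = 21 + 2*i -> [21, 23, 25, 27, 29]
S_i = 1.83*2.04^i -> [1.83, 3.73, 7.62, 15.54, 31.69]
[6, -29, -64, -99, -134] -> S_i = 6 + -35*i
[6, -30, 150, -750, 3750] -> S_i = 6*-5^i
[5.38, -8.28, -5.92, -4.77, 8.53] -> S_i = Random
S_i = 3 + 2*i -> [3, 5, 7, 9, 11]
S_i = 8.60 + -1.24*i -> [8.6, 7.36, 6.12, 4.88, 3.64]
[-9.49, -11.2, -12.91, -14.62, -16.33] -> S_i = -9.49 + -1.71*i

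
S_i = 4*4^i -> [4, 16, 64, 256, 1024]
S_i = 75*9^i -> [75, 675, 6075, 54675, 492075]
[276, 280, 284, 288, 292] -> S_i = 276 + 4*i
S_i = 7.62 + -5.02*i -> [7.62, 2.6, -2.42, -7.44, -12.46]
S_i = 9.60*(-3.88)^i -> [9.6, -37.25, 144.52, -560.75, 2175.7]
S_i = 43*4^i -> [43, 172, 688, 2752, 11008]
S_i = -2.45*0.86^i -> [-2.45, -2.11, -1.81, -1.56, -1.34]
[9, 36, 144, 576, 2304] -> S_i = 9*4^i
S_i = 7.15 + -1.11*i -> [7.15, 6.04, 4.93, 3.82, 2.71]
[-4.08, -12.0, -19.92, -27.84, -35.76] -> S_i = -4.08 + -7.92*i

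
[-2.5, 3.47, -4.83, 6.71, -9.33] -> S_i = -2.50*(-1.39)^i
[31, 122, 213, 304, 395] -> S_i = 31 + 91*i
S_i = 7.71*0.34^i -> [7.71, 2.62, 0.89, 0.3, 0.1]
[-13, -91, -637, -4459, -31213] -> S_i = -13*7^i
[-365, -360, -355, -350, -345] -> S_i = -365 + 5*i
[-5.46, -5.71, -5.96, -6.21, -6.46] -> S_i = -5.46 + -0.25*i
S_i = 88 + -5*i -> [88, 83, 78, 73, 68]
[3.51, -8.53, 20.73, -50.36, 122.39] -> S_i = 3.51*(-2.43)^i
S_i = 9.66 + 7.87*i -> [9.66, 17.53, 25.4, 33.27, 41.14]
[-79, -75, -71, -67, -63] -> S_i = -79 + 4*i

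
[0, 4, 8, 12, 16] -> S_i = 0 + 4*i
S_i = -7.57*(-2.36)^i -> [-7.57, 17.87, -42.16, 99.5, -234.82]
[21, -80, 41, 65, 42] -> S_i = Random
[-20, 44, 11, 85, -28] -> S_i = Random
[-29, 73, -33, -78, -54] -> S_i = Random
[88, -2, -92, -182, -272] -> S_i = 88 + -90*i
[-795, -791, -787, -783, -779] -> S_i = -795 + 4*i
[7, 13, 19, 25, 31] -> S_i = 7 + 6*i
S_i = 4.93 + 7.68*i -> [4.93, 12.61, 20.29, 27.97, 35.65]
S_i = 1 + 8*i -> [1, 9, 17, 25, 33]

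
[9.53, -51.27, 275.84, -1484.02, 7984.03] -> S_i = 9.53*(-5.38)^i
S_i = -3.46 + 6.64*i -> [-3.46, 3.18, 9.82, 16.46, 23.1]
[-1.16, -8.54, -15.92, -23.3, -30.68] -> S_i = -1.16 + -7.38*i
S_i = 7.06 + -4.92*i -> [7.06, 2.14, -2.78, -7.7, -12.62]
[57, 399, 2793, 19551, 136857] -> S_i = 57*7^i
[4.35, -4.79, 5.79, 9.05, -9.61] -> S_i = Random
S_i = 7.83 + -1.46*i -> [7.83, 6.37, 4.91, 3.45, 1.99]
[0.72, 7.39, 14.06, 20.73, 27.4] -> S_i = 0.72 + 6.67*i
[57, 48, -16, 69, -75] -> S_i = Random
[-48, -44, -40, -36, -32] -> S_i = -48 + 4*i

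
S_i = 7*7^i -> [7, 49, 343, 2401, 16807]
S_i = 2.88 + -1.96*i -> [2.88, 0.92, -1.04, -3.0, -4.96]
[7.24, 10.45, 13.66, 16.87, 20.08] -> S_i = 7.24 + 3.21*i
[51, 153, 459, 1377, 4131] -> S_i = 51*3^i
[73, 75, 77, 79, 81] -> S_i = 73 + 2*i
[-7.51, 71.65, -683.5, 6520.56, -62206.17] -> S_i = -7.51*(-9.54)^i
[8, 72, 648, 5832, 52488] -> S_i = 8*9^i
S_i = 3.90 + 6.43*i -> [3.9, 10.33, 16.76, 23.19, 29.62]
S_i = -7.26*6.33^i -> [-7.26, -45.96, -290.9, -1841.4, -11656.05]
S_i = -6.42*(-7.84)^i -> [-6.42, 50.33, -394.61, 3093.74, -24254.89]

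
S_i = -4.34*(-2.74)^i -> [-4.34, 11.89, -32.58, 89.28, -244.62]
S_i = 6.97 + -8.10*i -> [6.97, -1.13, -9.23, -17.33, -25.43]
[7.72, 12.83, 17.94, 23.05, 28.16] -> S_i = 7.72 + 5.11*i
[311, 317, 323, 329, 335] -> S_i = 311 + 6*i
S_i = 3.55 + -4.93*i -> [3.55, -1.38, -6.31, -11.24, -16.17]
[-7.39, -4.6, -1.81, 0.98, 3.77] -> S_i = -7.39 + 2.79*i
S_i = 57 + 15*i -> [57, 72, 87, 102, 117]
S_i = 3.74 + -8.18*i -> [3.74, -4.44, -12.62, -20.8, -28.98]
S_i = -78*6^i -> [-78, -468, -2808, -16848, -101088]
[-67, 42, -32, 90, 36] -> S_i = Random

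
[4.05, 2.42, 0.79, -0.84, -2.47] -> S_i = 4.05 + -1.63*i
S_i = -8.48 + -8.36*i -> [-8.48, -16.84, -25.2, -33.56, -41.92]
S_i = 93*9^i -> [93, 837, 7533, 67797, 610173]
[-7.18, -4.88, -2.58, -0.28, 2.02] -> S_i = -7.18 + 2.30*i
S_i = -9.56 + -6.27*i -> [-9.56, -15.83, -22.1, -28.37, -34.64]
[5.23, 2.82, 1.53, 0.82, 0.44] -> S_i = 5.23*0.54^i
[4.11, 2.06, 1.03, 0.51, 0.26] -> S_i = 4.11*0.50^i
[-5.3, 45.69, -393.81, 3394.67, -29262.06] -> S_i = -5.30*(-8.62)^i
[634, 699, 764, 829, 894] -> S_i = 634 + 65*i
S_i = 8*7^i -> [8, 56, 392, 2744, 19208]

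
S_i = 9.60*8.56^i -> [9.6, 82.18, 703.43, 6021.33, 51542.6]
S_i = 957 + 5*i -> [957, 962, 967, 972, 977]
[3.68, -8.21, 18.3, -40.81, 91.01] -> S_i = 3.68*(-2.23)^i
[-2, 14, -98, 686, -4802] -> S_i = -2*-7^i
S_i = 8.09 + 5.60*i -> [8.09, 13.69, 19.29, 24.89, 30.49]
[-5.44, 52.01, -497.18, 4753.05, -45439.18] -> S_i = -5.44*(-9.56)^i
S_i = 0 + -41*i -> [0, -41, -82, -123, -164]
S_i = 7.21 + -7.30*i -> [7.21, -0.09, -7.39, -14.69, -21.99]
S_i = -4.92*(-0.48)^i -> [-4.92, 2.36, -1.13, 0.54, -0.26]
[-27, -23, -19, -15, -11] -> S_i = -27 + 4*i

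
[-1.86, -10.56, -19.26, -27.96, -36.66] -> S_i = -1.86 + -8.70*i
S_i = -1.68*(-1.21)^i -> [-1.68, 2.03, -2.46, 2.98, -3.6]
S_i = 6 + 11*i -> [6, 17, 28, 39, 50]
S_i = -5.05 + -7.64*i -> [-5.05, -12.69, -20.33, -27.97, -35.61]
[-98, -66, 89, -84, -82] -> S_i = Random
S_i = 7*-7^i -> [7, -49, 343, -2401, 16807]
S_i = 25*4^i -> [25, 100, 400, 1600, 6400]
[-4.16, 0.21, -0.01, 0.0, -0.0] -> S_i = -4.16*(-0.05)^i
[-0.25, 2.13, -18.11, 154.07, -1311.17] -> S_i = -0.25*(-8.51)^i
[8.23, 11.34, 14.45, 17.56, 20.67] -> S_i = 8.23 + 3.11*i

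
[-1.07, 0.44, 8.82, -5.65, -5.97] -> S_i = Random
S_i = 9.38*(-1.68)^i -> [9.38, -15.76, 26.47, -44.48, 74.72]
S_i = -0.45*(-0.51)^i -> [-0.45, 0.23, -0.12, 0.06, -0.03]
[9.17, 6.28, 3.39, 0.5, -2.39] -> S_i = 9.17 + -2.89*i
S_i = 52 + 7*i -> [52, 59, 66, 73, 80]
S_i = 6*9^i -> [6, 54, 486, 4374, 39366]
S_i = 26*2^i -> [26, 52, 104, 208, 416]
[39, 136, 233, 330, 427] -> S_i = 39 + 97*i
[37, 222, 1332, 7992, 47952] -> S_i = 37*6^i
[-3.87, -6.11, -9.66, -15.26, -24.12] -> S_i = -3.87*1.58^i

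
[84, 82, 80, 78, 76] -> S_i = 84 + -2*i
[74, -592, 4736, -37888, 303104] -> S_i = 74*-8^i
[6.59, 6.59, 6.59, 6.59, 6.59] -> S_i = 6.59 + -0.00*i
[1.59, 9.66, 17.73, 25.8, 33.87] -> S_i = 1.59 + 8.07*i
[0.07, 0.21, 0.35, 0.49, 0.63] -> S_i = 0.07 + 0.14*i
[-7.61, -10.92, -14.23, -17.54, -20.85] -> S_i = -7.61 + -3.31*i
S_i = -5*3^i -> [-5, -15, -45, -135, -405]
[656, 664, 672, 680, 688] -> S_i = 656 + 8*i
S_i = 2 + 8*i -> [2, 10, 18, 26, 34]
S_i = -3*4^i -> [-3, -12, -48, -192, -768]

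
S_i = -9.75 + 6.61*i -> [-9.75, -3.14, 3.47, 10.08, 16.69]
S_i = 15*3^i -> [15, 45, 135, 405, 1215]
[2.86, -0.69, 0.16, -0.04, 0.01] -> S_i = 2.86*(-0.24)^i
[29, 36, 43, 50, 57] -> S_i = 29 + 7*i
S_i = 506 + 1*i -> [506, 507, 508, 509, 510]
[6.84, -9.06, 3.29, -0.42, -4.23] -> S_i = Random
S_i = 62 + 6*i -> [62, 68, 74, 80, 86]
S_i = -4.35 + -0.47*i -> [-4.35, -4.82, -5.29, -5.76, -6.23]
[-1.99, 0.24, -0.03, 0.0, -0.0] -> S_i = -1.99*(-0.12)^i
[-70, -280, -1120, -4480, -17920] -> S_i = -70*4^i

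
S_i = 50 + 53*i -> [50, 103, 156, 209, 262]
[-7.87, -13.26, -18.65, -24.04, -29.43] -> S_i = -7.87 + -5.39*i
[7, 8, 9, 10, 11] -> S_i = 7 + 1*i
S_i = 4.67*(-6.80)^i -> [4.67, -31.76, 215.94, -1468.4, 9985.1]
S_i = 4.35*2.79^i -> [4.35, 12.14, 33.86, 94.47, 263.58]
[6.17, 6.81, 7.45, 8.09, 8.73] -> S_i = 6.17 + 0.64*i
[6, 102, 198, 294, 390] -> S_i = 6 + 96*i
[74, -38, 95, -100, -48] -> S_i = Random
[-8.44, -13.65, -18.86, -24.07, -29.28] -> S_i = -8.44 + -5.21*i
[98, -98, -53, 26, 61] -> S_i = Random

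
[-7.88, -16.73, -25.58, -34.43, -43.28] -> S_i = -7.88 + -8.85*i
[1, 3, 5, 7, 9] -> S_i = 1 + 2*i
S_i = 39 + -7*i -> [39, 32, 25, 18, 11]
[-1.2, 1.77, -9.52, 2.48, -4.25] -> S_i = Random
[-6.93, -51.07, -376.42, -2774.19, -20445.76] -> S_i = -6.93*7.37^i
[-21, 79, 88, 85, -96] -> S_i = Random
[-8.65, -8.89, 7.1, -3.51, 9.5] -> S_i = Random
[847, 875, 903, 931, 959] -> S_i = 847 + 28*i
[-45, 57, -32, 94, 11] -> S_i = Random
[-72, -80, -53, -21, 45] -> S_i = Random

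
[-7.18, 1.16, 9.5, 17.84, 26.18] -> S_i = -7.18 + 8.34*i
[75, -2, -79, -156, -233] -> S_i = 75 + -77*i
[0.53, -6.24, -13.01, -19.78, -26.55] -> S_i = 0.53 + -6.77*i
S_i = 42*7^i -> [42, 294, 2058, 14406, 100842]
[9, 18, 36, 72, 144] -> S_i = 9*2^i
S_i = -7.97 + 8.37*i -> [-7.97, 0.4, 8.77, 17.14, 25.51]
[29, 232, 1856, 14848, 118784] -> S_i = 29*8^i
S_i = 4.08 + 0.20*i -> [4.08, 4.28, 4.48, 4.68, 4.88]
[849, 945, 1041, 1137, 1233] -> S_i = 849 + 96*i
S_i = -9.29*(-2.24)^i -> [-9.29, 20.81, -46.61, 104.41, -233.89]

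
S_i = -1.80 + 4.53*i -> [-1.8, 2.73, 7.26, 11.79, 16.32]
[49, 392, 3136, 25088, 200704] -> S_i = 49*8^i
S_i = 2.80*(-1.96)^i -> [2.8, -5.49, 10.76, -21.08, 41.32]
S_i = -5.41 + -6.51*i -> [-5.41, -11.92, -18.43, -24.94, -31.45]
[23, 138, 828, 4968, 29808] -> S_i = 23*6^i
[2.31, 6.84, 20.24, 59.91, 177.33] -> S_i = 2.31*2.96^i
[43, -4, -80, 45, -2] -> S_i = Random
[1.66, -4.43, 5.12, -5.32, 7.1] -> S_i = Random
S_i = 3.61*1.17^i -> [3.61, 4.22, 4.94, 5.78, 6.76]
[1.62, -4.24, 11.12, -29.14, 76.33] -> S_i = 1.62*(-2.62)^i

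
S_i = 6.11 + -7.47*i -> [6.11, -1.36, -8.83, -16.3, -23.77]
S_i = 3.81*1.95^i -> [3.81, 7.43, 14.49, 28.25, 55.09]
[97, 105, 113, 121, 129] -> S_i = 97 + 8*i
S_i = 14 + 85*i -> [14, 99, 184, 269, 354]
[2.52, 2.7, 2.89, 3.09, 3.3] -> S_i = 2.52*1.07^i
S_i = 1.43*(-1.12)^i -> [1.43, -1.6, 1.79, -2.01, 2.25]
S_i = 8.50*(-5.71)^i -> [8.5, -48.54, 277.13, -1582.44, 9035.73]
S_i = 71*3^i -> [71, 213, 639, 1917, 5751]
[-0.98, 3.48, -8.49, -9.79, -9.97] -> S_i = Random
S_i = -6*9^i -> [-6, -54, -486, -4374, -39366]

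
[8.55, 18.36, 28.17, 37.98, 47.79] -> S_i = 8.55 + 9.81*i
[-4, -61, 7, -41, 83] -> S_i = Random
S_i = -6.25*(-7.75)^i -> [-6.25, 48.44, -375.39, 2909.28, -22546.9]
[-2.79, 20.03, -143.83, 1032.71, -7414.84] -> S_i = -2.79*(-7.18)^i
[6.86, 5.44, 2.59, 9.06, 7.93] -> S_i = Random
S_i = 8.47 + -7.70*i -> [8.47, 0.77, -6.93, -14.63, -22.33]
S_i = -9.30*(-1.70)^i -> [-9.3, 15.81, -26.88, 45.69, -77.67]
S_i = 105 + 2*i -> [105, 107, 109, 111, 113]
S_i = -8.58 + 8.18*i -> [-8.58, -0.4, 7.78, 15.96, 24.14]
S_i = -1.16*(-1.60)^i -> [-1.16, 1.86, -2.97, 4.75, -7.6]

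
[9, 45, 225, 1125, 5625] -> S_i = 9*5^i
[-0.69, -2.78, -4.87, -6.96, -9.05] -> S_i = -0.69 + -2.09*i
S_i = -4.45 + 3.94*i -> [-4.45, -0.51, 3.43, 7.37, 11.31]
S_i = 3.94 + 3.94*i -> [3.94, 7.88, 11.82, 15.76, 19.7]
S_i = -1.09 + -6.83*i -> [-1.09, -7.92, -14.75, -21.58, -28.41]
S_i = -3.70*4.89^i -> [-3.7, -18.09, -88.47, -432.64, -2115.62]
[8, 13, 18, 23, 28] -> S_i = 8 + 5*i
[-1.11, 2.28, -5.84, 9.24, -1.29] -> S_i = Random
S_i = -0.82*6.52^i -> [-0.82, -5.35, -34.86, -227.28, -1481.85]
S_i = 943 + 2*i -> [943, 945, 947, 949, 951]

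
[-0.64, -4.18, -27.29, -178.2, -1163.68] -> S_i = -0.64*6.53^i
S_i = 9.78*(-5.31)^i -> [9.78, -51.93, 275.76, -1464.27, 7775.3]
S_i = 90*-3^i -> [90, -270, 810, -2430, 7290]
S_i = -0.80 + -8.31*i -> [-0.8, -9.11, -17.42, -25.73, -34.04]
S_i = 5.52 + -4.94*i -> [5.52, 0.58, -4.36, -9.3, -14.24]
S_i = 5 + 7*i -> [5, 12, 19, 26, 33]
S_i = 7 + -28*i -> [7, -21, -49, -77, -105]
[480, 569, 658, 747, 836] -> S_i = 480 + 89*i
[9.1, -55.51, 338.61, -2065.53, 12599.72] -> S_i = 9.10*(-6.10)^i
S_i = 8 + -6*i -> [8, 2, -4, -10, -16]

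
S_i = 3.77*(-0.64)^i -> [3.77, -2.41, 1.54, -0.99, 0.63]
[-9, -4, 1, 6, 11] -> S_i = -9 + 5*i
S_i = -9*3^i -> [-9, -27, -81, -243, -729]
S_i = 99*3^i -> [99, 297, 891, 2673, 8019]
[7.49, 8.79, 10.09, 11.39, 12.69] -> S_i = 7.49 + 1.30*i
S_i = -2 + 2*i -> [-2, 0, 2, 4, 6]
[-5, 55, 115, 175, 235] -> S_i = -5 + 60*i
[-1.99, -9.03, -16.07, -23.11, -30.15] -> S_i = -1.99 + -7.04*i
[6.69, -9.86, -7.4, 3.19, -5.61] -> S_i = Random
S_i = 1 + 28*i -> [1, 29, 57, 85, 113]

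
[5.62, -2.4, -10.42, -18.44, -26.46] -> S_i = 5.62 + -8.02*i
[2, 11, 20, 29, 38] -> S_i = 2 + 9*i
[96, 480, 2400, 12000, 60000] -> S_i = 96*5^i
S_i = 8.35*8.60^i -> [8.35, 71.81, 617.57, 5311.07, 45675.18]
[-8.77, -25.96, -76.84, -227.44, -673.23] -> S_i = -8.77*2.96^i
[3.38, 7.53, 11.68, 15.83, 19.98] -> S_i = 3.38 + 4.15*i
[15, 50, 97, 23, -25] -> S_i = Random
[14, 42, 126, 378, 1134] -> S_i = 14*3^i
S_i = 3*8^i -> [3, 24, 192, 1536, 12288]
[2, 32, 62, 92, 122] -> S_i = 2 + 30*i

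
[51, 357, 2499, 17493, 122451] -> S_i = 51*7^i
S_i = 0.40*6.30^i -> [0.4, 2.52, 15.88, 100.02, 630.12]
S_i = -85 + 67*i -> [-85, -18, 49, 116, 183]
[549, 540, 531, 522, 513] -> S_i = 549 + -9*i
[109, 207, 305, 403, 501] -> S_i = 109 + 98*i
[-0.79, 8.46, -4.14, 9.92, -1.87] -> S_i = Random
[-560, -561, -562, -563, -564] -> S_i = -560 + -1*i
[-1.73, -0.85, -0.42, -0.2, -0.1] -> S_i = -1.73*0.49^i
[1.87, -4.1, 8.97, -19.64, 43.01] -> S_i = 1.87*(-2.19)^i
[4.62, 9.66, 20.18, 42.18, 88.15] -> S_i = 4.62*2.09^i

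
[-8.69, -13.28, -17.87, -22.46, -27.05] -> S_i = -8.69 + -4.59*i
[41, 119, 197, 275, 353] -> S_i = 41 + 78*i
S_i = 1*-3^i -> [1, -3, 9, -27, 81]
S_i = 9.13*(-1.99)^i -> [9.13, -18.17, 36.16, -71.95, 143.18]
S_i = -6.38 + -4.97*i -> [-6.38, -11.35, -16.32, -21.29, -26.26]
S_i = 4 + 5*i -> [4, 9, 14, 19, 24]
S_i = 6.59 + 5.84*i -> [6.59, 12.43, 18.27, 24.11, 29.95]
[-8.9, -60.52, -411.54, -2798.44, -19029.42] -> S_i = -8.90*6.80^i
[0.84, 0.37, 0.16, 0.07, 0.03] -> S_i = 0.84*0.44^i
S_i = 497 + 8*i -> [497, 505, 513, 521, 529]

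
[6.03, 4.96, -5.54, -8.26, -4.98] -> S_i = Random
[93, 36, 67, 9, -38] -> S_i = Random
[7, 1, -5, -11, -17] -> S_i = 7 + -6*i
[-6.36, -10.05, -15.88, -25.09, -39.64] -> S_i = -6.36*1.58^i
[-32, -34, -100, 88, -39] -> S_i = Random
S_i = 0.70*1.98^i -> [0.7, 1.39, 2.74, 5.43, 10.76]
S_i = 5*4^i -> [5, 20, 80, 320, 1280]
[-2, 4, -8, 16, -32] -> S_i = -2*-2^i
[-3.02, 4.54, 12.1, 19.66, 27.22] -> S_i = -3.02 + 7.56*i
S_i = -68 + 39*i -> [-68, -29, 10, 49, 88]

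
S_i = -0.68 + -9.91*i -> [-0.68, -10.59, -20.5, -30.41, -40.32]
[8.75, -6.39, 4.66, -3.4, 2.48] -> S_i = 8.75*(-0.73)^i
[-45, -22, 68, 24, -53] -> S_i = Random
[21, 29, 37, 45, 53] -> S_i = 21 + 8*i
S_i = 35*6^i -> [35, 210, 1260, 7560, 45360]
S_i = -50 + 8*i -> [-50, -42, -34, -26, -18]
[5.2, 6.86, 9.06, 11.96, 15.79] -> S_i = 5.20*1.32^i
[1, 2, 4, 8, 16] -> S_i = 1*2^i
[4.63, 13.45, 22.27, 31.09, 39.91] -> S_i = 4.63 + 8.82*i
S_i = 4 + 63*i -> [4, 67, 130, 193, 256]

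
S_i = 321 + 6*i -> [321, 327, 333, 339, 345]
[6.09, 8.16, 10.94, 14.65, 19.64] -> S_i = 6.09*1.34^i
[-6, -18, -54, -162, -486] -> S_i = -6*3^i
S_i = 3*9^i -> [3, 27, 243, 2187, 19683]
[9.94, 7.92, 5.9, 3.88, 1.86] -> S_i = 9.94 + -2.02*i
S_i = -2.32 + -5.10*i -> [-2.32, -7.42, -12.52, -17.62, -22.72]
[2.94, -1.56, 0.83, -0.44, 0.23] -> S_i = 2.94*(-0.53)^i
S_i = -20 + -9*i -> [-20, -29, -38, -47, -56]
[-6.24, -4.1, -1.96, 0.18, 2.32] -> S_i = -6.24 + 2.14*i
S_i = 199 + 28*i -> [199, 227, 255, 283, 311]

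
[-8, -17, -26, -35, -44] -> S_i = -8 + -9*i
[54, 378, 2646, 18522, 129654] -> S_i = 54*7^i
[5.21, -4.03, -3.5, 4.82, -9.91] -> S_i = Random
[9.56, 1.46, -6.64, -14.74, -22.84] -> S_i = 9.56 + -8.10*i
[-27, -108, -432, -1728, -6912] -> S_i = -27*4^i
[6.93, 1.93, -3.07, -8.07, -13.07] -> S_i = 6.93 + -5.00*i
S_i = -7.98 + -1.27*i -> [-7.98, -9.25, -10.52, -11.79, -13.06]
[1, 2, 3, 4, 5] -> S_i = 1 + 1*i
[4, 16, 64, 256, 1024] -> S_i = 4*4^i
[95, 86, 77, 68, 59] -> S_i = 95 + -9*i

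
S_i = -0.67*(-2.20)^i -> [-0.67, 1.47, -3.24, 7.13, -15.7]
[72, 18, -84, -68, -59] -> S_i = Random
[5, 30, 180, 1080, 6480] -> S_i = 5*6^i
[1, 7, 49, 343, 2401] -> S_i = 1*7^i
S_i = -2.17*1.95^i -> [-2.17, -4.23, -8.25, -16.09, -31.38]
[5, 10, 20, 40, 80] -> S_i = 5*2^i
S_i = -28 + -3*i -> [-28, -31, -34, -37, -40]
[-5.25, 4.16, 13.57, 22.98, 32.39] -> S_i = -5.25 + 9.41*i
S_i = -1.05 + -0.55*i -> [-1.05, -1.6, -2.15, -2.7, -3.25]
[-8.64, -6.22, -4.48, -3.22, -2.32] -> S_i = -8.64*0.72^i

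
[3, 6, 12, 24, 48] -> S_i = 3*2^i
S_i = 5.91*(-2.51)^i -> [5.91, -14.83, 37.23, -93.46, 234.58]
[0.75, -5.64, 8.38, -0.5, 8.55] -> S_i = Random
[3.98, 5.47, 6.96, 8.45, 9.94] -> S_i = 3.98 + 1.49*i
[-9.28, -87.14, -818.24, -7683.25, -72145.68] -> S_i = -9.28*9.39^i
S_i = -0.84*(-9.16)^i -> [-0.84, 7.69, -70.48, 645.6, -5913.73]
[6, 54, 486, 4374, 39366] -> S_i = 6*9^i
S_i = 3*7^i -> [3, 21, 147, 1029, 7203]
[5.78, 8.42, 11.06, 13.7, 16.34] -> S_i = 5.78 + 2.64*i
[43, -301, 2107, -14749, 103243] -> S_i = 43*-7^i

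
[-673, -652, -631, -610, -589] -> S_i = -673 + 21*i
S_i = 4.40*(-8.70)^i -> [4.4, -38.28, 333.04, -2897.41, 25207.49]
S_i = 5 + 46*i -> [5, 51, 97, 143, 189]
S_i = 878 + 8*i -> [878, 886, 894, 902, 910]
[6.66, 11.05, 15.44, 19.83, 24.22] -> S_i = 6.66 + 4.39*i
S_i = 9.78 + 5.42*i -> [9.78, 15.2, 20.62, 26.04, 31.46]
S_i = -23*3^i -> [-23, -69, -207, -621, -1863]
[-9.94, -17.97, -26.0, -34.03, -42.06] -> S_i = -9.94 + -8.03*i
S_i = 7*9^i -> [7, 63, 567, 5103, 45927]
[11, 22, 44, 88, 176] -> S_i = 11*2^i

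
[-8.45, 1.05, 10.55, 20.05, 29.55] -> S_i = -8.45 + 9.50*i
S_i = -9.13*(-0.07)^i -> [-9.13, 0.64, -0.04, 0.0, -0.0]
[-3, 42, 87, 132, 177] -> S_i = -3 + 45*i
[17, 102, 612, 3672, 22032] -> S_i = 17*6^i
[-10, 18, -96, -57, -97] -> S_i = Random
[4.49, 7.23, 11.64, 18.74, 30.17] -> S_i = 4.49*1.61^i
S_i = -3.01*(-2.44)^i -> [-3.01, 7.34, -17.92, 43.73, -106.69]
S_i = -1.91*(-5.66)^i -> [-1.91, 10.81, -61.19, 346.32, -1960.19]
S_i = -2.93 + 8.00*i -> [-2.93, 5.07, 13.07, 21.07, 29.07]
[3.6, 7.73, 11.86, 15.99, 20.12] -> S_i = 3.60 + 4.13*i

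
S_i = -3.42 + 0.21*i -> [-3.42, -3.21, -3.0, -2.79, -2.58]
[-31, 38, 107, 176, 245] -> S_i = -31 + 69*i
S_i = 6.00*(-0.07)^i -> [6.0, -0.42, 0.03, -0.0, 0.0]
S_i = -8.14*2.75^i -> [-8.14, -22.38, -61.56, -169.29, -465.54]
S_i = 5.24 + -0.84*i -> [5.24, 4.4, 3.56, 2.72, 1.88]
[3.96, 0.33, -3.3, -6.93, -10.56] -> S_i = 3.96 + -3.63*i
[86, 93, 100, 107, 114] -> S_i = 86 + 7*i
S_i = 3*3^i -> [3, 9, 27, 81, 243]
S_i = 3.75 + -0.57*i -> [3.75, 3.18, 2.61, 2.04, 1.47]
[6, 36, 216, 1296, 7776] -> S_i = 6*6^i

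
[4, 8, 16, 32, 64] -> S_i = 4*2^i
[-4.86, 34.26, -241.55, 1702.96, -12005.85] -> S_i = -4.86*(-7.05)^i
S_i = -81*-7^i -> [-81, 567, -3969, 27783, -194481]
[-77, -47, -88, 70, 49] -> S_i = Random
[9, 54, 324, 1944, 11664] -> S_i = 9*6^i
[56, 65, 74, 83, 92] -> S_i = 56 + 9*i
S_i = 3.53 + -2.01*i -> [3.53, 1.52, -0.49, -2.5, -4.51]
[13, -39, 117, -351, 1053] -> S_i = 13*-3^i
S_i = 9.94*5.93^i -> [9.94, 58.94, 349.54, 2072.77, 12291.51]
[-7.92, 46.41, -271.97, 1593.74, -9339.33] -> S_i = -7.92*(-5.86)^i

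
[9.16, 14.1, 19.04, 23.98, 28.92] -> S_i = 9.16 + 4.94*i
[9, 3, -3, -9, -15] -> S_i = 9 + -6*i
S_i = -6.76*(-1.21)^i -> [-6.76, 8.18, -9.9, 11.98, -14.49]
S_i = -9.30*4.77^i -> [-9.3, -44.36, -211.6, -1009.34, -4814.56]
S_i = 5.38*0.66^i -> [5.38, 3.55, 2.34, 1.55, 1.02]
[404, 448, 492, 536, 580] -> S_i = 404 + 44*i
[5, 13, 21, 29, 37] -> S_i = 5 + 8*i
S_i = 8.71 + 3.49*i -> [8.71, 12.2, 15.69, 19.18, 22.67]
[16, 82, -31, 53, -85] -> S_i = Random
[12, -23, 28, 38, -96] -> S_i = Random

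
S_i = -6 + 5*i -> [-6, -1, 4, 9, 14]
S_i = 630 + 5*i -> [630, 635, 640, 645, 650]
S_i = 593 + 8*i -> [593, 601, 609, 617, 625]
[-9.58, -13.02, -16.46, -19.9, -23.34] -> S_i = -9.58 + -3.44*i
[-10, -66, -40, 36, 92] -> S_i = Random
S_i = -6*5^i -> [-6, -30, -150, -750, -3750]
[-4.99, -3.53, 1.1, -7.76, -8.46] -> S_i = Random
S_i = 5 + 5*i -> [5, 10, 15, 20, 25]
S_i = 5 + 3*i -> [5, 8, 11, 14, 17]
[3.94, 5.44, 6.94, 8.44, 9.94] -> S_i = 3.94 + 1.50*i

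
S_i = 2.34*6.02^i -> [2.34, 14.09, 84.8, 510.51, 3073.28]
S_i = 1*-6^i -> [1, -6, 36, -216, 1296]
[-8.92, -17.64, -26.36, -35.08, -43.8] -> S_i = -8.92 + -8.72*i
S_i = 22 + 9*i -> [22, 31, 40, 49, 58]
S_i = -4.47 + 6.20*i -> [-4.47, 1.73, 7.93, 14.13, 20.33]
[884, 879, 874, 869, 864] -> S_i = 884 + -5*i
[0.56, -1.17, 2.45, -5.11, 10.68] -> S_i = 0.56*(-2.09)^i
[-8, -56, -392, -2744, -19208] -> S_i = -8*7^i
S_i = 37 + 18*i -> [37, 55, 73, 91, 109]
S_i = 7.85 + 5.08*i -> [7.85, 12.93, 18.01, 23.09, 28.17]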